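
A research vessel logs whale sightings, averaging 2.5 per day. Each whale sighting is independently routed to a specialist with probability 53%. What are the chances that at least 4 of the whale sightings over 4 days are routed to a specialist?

0.7746

Thinning: the whale sightings that are routed to a specialist themselves form a Poisson process with rate 0.53 × 2.5 = 1.325 per day.
Over the interval, μ = 1.325 × 4 = 5.3 (4 days).
P(N ≥ 4) = 1 − P(N ≤ 3) ≈ 0.7746.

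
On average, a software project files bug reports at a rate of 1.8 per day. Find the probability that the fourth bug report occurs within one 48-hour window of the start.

0.4848

Over the interval, μ = 1.8 × 2 = 3.6 (a 48-hour window = 2 days).
The fourth arrival falls in the interval iff at least 4 events occur there: P(S_4 ≤ t) = P(N ≥ 4) = 1 − P(N ≤ 3) ≈ 0.4848.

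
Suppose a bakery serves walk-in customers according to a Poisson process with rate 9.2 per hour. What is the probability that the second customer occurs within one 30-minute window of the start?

Over the interval, μ = 9.2 × 0.5 = 4.6 (a 30-minute window = 0.5 hours).
The second arrival falls in the interval iff at least 2 events occur there: P(S_2 ≤ t) = P(N ≥ 2) = 1 − P(N ≤ 1) ≈ 0.9437.

0.9437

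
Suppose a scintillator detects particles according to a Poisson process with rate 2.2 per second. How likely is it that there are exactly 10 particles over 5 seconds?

Over the interval, μ = 2.2 × 5 = 11 (5 seconds).
P(N = 10) = e^(−μ) μ^10/10! = e^(−11) · 11^10/3628800 ≈ 0.1194.

0.1194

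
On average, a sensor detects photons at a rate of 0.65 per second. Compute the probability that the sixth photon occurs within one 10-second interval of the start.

Over the interval, μ = 0.65 × 10 = 6.5 (a 10-second interval = 10 seconds).
The sixth arrival falls in the interval iff at least 6 events occur there: P(S_6 ≤ t) = P(N ≥ 6) = 1 − P(N ≤ 5) ≈ 0.6310.

0.6310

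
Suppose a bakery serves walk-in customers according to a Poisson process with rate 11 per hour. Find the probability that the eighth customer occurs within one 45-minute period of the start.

0.5814

Over the interval, μ = 11 × 0.75 = 8.25 (a 45-minute period = 0.75 hours).
The eighth arrival falls in the interval iff at least 8 events occur there: P(S_8 ≤ t) = P(N ≥ 8) = 1 − P(N ≤ 7) ≈ 0.5814.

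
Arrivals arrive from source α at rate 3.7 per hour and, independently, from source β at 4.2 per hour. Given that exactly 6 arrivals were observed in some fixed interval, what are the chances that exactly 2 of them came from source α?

0.2629

Given the total, each event is independently from source α with probability p = λ_α/(λ_α+λ_β) = 3.7/7.9 ≈ 0.4684.
So K ~ Binomial(6, 3.7/7.9): P(K = 2) = C(6,2) · (3.7/7.9)^2 · (4.2/7.9)^4 ≈ 0.2629.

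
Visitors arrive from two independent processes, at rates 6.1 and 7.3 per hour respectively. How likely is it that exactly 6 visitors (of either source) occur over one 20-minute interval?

Independent Poisson processes superpose: combined rate λ = 6.1 + 7.3 = 13.4 per hour.
Over the interval, μ = 13.4 × 1/3 ≈ 4.46667 (a 20-minute interval = 1/3 hours).
P(N = 6) = e^(−4.46667) · 4.46667^6/6! ≈ 0.1267.

0.1267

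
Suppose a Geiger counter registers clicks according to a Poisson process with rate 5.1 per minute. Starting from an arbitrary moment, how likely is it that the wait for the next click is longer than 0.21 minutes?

0.3427

The wait for the next event is exponential with rate λ = 5.1 per minute.
P(T > 0.21) = e^(−λt) = e^(−5.1 × 0.21) = e^(−1.071) ≈ 0.3427.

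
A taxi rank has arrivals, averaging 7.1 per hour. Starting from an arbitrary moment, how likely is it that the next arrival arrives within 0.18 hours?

0.7214

Inter-arrival times are exponential with rate λ = 7.1 per hour.
P(T ≤ 0.18) = 1 − e^(−λt) = 1 − e^(−7.1 × 0.18) = 1 − e^(−1.278) ≈ 0.7214.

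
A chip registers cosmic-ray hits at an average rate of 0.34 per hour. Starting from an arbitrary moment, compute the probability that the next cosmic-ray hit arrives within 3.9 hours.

0.7345

Inter-arrival times are exponential with rate λ = 0.34 per hour.
P(T ≤ 3.9) = 1 − e^(−λt) = 1 − e^(−0.34 × 3.9) = 1 − e^(−1.326) ≈ 0.7345.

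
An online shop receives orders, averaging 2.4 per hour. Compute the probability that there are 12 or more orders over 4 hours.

Over the interval, μ = 2.4 × 4 = 9.6 (4 hours).
P(N ≥ 12) = 1 − P(N ≤ 11) = 1 − Σ_{j=0}^{11} e^(−μ) μ^j/j! ≈ 0.2588.

0.2588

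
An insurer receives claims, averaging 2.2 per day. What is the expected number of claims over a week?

15.4

E[N] = λt = 2.2 × 7 = 15.4 (a week = 7 days).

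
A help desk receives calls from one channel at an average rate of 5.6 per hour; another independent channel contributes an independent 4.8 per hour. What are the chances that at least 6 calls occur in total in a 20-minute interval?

0.1380

Independent Poisson processes superpose: combined rate λ = 5.6 + 4.8 = 10.4 per hour.
Over the interval, μ = 10.4 × 1/3 ≈ 3.46667 (a 20-minute interval = 1/3 hours).
P(N ≥ 6) = 1 − P(N ≤ 5) ≈ 0.1380.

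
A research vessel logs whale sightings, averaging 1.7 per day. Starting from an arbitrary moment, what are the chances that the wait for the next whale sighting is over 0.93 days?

0.2058

The wait for the next event is exponential with rate λ = 1.7 per day.
P(T > 0.93) = e^(−λt) = e^(−1.7 × 0.93) = e^(−1.581) ≈ 0.2058.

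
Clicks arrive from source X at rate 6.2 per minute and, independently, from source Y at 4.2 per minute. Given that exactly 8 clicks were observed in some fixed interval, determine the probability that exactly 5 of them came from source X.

Given the total, each event is independently from source X with probability p = λ_X/(λ_X+λ_Y) = 6.2/10.4 ≈ 0.5962.
So K ~ Binomial(8, 6.2/10.4): P(K = 5) = C(8,5) · (6.2/10.4)^5 · (4.2/10.4)^3 ≈ 0.2777.

0.2777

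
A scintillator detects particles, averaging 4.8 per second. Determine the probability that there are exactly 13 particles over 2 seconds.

0.0640

Over the interval, μ = 4.8 × 2 = 9.6 (2 seconds).
P(N = 13) = e^(−μ) μ^13/13! = e^(−9.6) · 9.6^13/6227020800 ≈ 0.0640.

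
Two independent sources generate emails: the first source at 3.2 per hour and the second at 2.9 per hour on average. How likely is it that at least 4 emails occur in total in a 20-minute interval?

0.1489

Independent Poisson processes superpose: combined rate λ = 3.2 + 2.9 = 6.1 per hour.
Over the interval, μ = 6.1 × 1/3 ≈ 2.03333 (a 20-minute interval = 1/3 hours).
P(N ≥ 4) = 1 − P(N ≤ 3) ≈ 0.1489.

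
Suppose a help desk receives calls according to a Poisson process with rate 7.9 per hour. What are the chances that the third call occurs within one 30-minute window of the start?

Over the interval, μ = 7.9 × 0.5 = 3.95 (a 30-minute window = 0.5 hours).
The third arrival falls in the interval iff at least 3 events occur there: P(S_3 ≤ t) = P(N ≥ 3) = 1 − P(N ≤ 2) ≈ 0.7545.

0.7545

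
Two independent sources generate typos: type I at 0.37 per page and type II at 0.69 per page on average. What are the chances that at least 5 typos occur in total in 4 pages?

Independent Poisson processes superpose: combined rate λ = 0.37 + 0.69 = 1.06 per page.
Over the interval, μ = 1.06 × 4 = 4.24 (4 pages).
P(N ≥ 5) = 1 − P(N ≤ 4) ≈ 0.4179.

0.4179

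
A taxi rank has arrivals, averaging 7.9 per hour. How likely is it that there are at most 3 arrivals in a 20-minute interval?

0.7287

Over the interval, μ = 7.9 × 1/3 ≈ 2.63333 (a 20-minute interval = 1/3 hours).
P(N ≤ 3) = Σ_{j=0}^{3} e^(−μ) μ^j/j! ≈ 0.7287.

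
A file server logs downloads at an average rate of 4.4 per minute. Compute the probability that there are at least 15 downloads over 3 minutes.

Over the interval, μ = 4.4 × 3 = 13.2 (3 minutes).
P(N ≥ 15) = 1 − P(N ≤ 14) = 1 − Σ_{j=0}^{14} e^(−μ) μ^j/j! ≈ 0.3454.

0.3454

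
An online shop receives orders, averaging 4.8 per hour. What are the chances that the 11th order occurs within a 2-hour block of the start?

0.3671

Over the interval, μ = 4.8 × 2 = 9.6 (a 2-hour block = 2 hours).
The 11th arrival falls in the interval iff at least 11 events occur there: P(S_11 ≤ t) = P(N ≥ 11) = 1 − P(N ≤ 10) ≈ 0.3671.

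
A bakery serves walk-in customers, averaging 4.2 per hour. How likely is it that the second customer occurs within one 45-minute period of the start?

Over the interval, μ = 4.2 × 0.75 = 3.15 (a 45-minute period = 0.75 hours).
The second arrival falls in the interval iff at least 2 events occur there: P(S_2 ≤ t) = P(N ≥ 2) = 1 − P(N ≤ 1) ≈ 0.8222.

0.8222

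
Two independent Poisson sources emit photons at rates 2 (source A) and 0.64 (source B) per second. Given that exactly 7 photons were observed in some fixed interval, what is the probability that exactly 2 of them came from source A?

0.0101

Given the total, each event is independently from source A with probability p = λ_A/(λ_A+λ_B) = 2/2.64 ≈ 0.7576.
So K ~ Binomial(7, 2/2.64): P(K = 2) = C(7,2) · (2/2.64)^2 · (0.64/2.64)^5 ≈ 0.0101.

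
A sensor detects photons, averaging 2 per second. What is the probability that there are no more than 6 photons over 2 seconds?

0.8893

Over the interval, μ = 2 × 2 = 4 (2 seconds).
P(N ≤ 6) = Σ_{j=0}^{6} e^(−μ) μ^j/j! ≈ 0.8893.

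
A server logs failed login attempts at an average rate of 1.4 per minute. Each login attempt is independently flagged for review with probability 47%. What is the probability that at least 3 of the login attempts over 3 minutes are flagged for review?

Thinning: the login attempts that are flagged for review themselves form a Poisson process with rate 0.47 × 1.4 = 0.658 per minute.
Over the interval, μ = 0.658 × 3 = 1.974 (3 minutes).
P(N ≥ 3) = 1 − P(N ≤ 2) ≈ 0.3163.

0.3163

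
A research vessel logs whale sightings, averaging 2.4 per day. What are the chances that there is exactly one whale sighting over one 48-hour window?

Over the interval, μ = 2.4 × 2 = 4.8 (a 48-hour window = 2 days).
P(N = 1) = e^(−μ) μ^1/1! = e^(−4.8) · 4.8^1/1 ≈ 0.0395.

0.0395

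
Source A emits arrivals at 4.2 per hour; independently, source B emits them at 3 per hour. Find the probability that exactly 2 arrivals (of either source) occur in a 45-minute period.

0.0659

Independent Poisson processes superpose: combined rate λ = 4.2 + 3 = 7.2 per hour.
Over the interval, μ = 7.2 × 0.75 = 5.4 (a 45-minute period = 0.75 hours).
P(N = 2) = e^(−5.4) · 5.4^2/2! ≈ 0.0659.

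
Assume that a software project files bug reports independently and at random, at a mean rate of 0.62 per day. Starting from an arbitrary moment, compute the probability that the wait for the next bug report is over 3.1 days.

The wait for the next event is exponential with rate λ = 0.62 per day.
P(T > 3.1) = e^(−λt) = e^(−0.62 × 3.1) = e^(−1.922) ≈ 0.1463.

0.1463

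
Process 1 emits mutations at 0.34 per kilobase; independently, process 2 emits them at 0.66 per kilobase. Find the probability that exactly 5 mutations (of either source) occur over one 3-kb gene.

0.1008

Independent Poisson processes superpose: combined rate λ = 0.34 + 0.66 = 1 per kilobase.
Over the interval, μ = 1 × 3 = 3 (a 3-kb gene = 3 kilobases).
P(N = 5) = e^(−3) · 3^5/5! ≈ 0.1008.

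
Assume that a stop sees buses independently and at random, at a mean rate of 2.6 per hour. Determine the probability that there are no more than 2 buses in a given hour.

With mean μ = 2.6 per hour,
P(N ≤ 2) = Σ_{j=0}^{2} e^(−μ) μ^j/j! ≈ 0.5184.

0.5184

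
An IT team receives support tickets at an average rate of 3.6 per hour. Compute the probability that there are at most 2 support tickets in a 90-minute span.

Over the interval, μ = 3.6 × 1.5 = 5.4 (a 90-minute span = 1.5 hours).
P(N ≤ 2) = Σ_{j=0}^{2} e^(−μ) μ^j/j! ≈ 0.0948.

0.0948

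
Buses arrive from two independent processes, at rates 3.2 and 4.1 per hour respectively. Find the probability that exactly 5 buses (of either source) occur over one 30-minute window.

0.1403

Independent Poisson processes superpose: combined rate λ = 3.2 + 4.1 = 7.3 per hour.
Over the interval, μ = 7.3 × 0.5 = 3.65 (a 30-minute window = 0.5 hours).
P(N = 5) = e^(−3.65) · 3.65^5/5! ≈ 0.1403.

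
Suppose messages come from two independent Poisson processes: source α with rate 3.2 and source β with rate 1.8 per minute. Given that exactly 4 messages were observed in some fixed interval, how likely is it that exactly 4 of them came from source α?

0.1678

Given the total, each event is independently from source α with probability p = λ_α/(λ_α+λ_β) = 3.2/5 = 0.6400.
So K ~ Binomial(4, 3.2/5): P(K = 4) = C(4,4) · (3.2/5)^4 · (1.8/5)^0 ≈ 0.1678.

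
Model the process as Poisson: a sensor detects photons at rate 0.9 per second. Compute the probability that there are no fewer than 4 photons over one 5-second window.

Over the interval, μ = 0.9 × 5 = 4.5 (a 5-second window = 5 seconds).
P(N ≥ 4) = 1 − P(N ≤ 3) = 1 − Σ_{j=0}^{3} e^(−μ) μ^j/j! ≈ 0.6577.

0.6577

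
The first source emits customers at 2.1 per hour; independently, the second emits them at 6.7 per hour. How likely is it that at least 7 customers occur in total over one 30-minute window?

Independent Poisson processes superpose: combined rate λ = 2.1 + 6.7 = 8.8 per hour.
Over the interval, μ = 8.8 × 0.5 = 4.4 (a 30-minute window = 0.5 hours).
P(N ≥ 7) = 1 − P(N ≤ 6) ≈ 0.1564.

0.1564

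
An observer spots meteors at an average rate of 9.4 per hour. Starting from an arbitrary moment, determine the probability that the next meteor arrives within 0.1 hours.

0.6094

Inter-arrival times are exponential with rate λ = 9.4 per hour.
P(T ≤ 0.1) = 1 − e^(−λt) = 1 − e^(−9.4 × 0.1) = 1 − e^(−0.94) ≈ 0.6094.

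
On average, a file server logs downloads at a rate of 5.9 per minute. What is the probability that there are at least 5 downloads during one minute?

With mean μ = 5.9 per minute,
P(N ≥ 5) = 1 − P(N ≤ 4) = 1 − Σ_{j=0}^{4} e^(−μ) μ^j/j! ≈ 0.7013.

0.7013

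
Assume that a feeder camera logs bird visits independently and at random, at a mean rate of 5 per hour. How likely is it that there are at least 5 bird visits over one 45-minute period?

Over the interval, μ = 5 × 0.75 = 3.75 (a 45-minute period = 0.75 hours).
P(N ≥ 5) = 1 − P(N ≤ 4) = 1 − Σ_{j=0}^{4} e^(−μ) μ^j/j! ≈ 0.3225.

0.3225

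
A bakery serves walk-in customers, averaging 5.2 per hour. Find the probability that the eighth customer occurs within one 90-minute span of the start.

0.5188

Over the interval, μ = 5.2 × 1.5 = 7.8 (a 90-minute span = 1.5 hours).
The eighth arrival falls in the interval iff at least 8 events occur there: P(S_8 ≤ t) = P(N ≥ 8) = 1 − P(N ≤ 7) ≈ 0.5188.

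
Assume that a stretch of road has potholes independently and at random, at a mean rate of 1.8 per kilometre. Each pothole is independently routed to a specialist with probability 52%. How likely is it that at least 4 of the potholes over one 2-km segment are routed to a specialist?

Thinning: the potholes that are routed to a specialist themselves form a Poisson process with rate 0.52 × 1.8 = 0.936 per kilometre.
Over the interval, μ = 0.936 × 2 = 1.872 (a 2-km segment = 2 kilometres).
P(N ≥ 4) = 1 − P(N ≤ 3) ≈ 0.1205.

0.1205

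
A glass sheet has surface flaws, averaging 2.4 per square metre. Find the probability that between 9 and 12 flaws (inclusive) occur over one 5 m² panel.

0.4209

Over the interval, μ = 2.4 × 5 = 12 (a 5 m² panel = 5 square metres).
P(9 ≤ N ≤ 12) = Σ_{j=9}^{12} e^(−12) · 12^j/j! ≈ 0.4209.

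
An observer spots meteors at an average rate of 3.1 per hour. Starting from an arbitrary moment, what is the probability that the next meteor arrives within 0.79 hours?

0.9136

Inter-arrival times are exponential with rate λ = 3.1 per hour.
P(T ≤ 0.79) = 1 − e^(−λt) = 1 − e^(−3.1 × 0.79) = 1 − e^(−2.449) ≈ 0.9136.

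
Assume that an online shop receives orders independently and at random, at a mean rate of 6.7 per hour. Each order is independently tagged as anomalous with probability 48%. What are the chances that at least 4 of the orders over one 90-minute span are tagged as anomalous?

0.7094

Thinning: the orders that are tagged as anomalous themselves form a Poisson process with rate 0.48 × 6.7 = 3.216 per hour.
Over the interval, μ = 3.216 × 1.5 = 4.824 (a 90-minute span = 1.5 hours).
P(N ≥ 4) = 1 − P(N ≤ 3) ≈ 0.7094.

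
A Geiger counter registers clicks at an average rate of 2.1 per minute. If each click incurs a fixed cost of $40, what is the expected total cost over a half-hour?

$2520

E[N] = 2.1 × 30 = 63 (a half-hour = 30 minutes); E[cost] = 63 × $40 = $2520.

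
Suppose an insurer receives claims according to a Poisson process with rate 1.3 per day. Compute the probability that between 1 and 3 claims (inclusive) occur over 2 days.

Over the interval, μ = 1.3 × 2 = 2.6 (2 days).
P(1 ≤ N ≤ 3) = Σ_{j=1}^{3} e^(−2.6) · 2.6^j/j! ≈ 0.6617.

0.6617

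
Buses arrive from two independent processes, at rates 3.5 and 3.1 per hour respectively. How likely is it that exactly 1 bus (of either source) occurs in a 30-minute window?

Independent Poisson processes superpose: combined rate λ = 3.5 + 3.1 = 6.6 per hour.
Over the interval, μ = 6.6 × 0.5 = 3.3 (a 30-minute window = 0.5 hours).
P(N = 1) = e^(−3.3) · 3.3^1/1! ≈ 0.1217.

0.1217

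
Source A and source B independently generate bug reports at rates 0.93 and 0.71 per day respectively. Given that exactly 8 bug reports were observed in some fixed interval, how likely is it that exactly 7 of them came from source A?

Given the total, each event is independently from source A with probability p = λ_A/(λ_A+λ_B) = 0.93/1.64 ≈ 0.5671.
So K ~ Binomial(8, 0.93/1.64): P(K = 7) = C(8,7) · (0.93/1.64)^7 · (0.71/1.64)^1 ≈ 0.0653.

0.0653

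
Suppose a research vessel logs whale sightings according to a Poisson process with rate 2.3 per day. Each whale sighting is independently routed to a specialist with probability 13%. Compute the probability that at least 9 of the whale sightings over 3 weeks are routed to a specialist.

0.1829

Thinning: the whale sightings that are routed to a specialist themselves form a Poisson process with rate 0.13 × 2.3 = 0.299 per day.
Over the interval, μ = 0.299 × 21 = 6.279 (3 weeks = 21 days).
P(N ≥ 9) = 1 − P(N ≤ 8) ≈ 0.1829.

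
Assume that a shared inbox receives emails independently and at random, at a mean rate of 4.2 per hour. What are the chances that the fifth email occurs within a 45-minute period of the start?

0.2105

Over the interval, μ = 4.2 × 0.75 = 3.15 (a 45-minute period = 0.75 hours).
The fifth arrival falls in the interval iff at least 5 events occur there: P(S_5 ≤ t) = P(N ≥ 5) = 1 − P(N ≤ 4) ≈ 0.2105.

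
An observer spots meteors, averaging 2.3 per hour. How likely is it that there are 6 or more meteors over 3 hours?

Over the interval, μ = 2.3 × 3 = 6.9 (3 hours).
P(N ≥ 6) = 1 − P(N ≤ 5) = 1 − Σ_{j=0}^{5} e^(−μ) μ^j/j! ≈ 0.6863.

0.6863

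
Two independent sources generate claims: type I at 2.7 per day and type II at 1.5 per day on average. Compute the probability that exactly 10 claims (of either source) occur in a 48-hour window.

0.1084

Independent Poisson processes superpose: combined rate λ = 2.7 + 1.5 = 4.2 per day.
Over the interval, μ = 4.2 × 2 = 8.4 (a 48-hour window = 2 days).
P(N = 10) = e^(−8.4) · 8.4^10/10! ≈ 0.1084.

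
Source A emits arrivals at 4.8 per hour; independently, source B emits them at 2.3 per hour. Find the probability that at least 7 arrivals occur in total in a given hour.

0.5651

Independent Poisson processes superpose: combined rate λ = 4.8 + 2.3 = 7.1 per hour.
So μ = 7.1.
P(N ≥ 7) = 1 − P(N ≤ 6) ≈ 0.5651.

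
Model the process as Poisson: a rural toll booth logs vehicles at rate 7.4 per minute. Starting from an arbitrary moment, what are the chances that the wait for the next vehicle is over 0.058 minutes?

The wait for the next event is exponential with rate λ = 7.4 per minute.
P(T > 0.058) = e^(−λt) = e^(−7.4 × 0.058) = e^(−0.4292) ≈ 0.6510.

0.6510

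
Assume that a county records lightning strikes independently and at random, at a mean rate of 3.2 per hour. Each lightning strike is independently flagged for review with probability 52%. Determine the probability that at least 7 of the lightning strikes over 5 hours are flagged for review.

0.7241

Thinning: the lightning strikes that are flagged for review themselves form a Poisson process with rate 0.52 × 3.2 = 1.664 per hour.
Over the interval, μ = 1.664 × 5 = 8.32 (5 hours).
P(N ≥ 7) = 1 − P(N ≤ 6) ≈ 0.7241.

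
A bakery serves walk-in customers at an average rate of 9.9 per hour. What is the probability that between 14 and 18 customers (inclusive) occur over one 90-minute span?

0.4522

Over the interval, μ = 9.9 × 1.5 = 14.85 (a 90-minute span = 1.5 hours).
P(14 ≤ N ≤ 18) = Σ_{j=14}^{18} e^(−14.85) · 14.85^j/j! ≈ 0.4522.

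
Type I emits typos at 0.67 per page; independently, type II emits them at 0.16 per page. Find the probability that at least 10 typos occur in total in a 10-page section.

Independent Poisson processes superpose: combined rate λ = 0.67 + 0.16 = 0.83 per page.
Over the interval, μ = 0.83 × 10 = 8.3 (a 10-page section = 10 pages).
P(N ≥ 10) = 1 − P(N ≤ 9) ≈ 0.3212.

0.3212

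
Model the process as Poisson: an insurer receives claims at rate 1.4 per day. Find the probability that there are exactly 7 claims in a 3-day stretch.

0.0686

Over the interval, μ = 1.4 × 3 = 4.2 (a 3-day stretch = 3 days).
P(N = 7) = e^(−μ) μ^7/7! = e^(−4.2) · 4.2^7/5040 ≈ 0.0686.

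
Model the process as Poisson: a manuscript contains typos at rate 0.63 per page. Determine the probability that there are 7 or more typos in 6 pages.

0.0890

Over the interval, μ = 0.63 × 6 = 3.78 (6 pages).
P(N ≥ 7) = 1 − P(N ≤ 6) = 1 − Σ_{j=0}^{6} e^(−μ) μ^j/j! ≈ 0.0890.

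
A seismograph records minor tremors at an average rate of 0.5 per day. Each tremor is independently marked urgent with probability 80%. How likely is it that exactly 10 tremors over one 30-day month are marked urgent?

Thinning: the tremors that are marked urgent themselves form a Poisson process with rate 0.8 × 0.5 = 0.4 per day.
Over the interval, μ = 0.4 × 30 = 12 (a 30-day month = 30 days).
P(N = 10) = e^(−12) · 12^10/10! ≈ 0.1048.

0.1048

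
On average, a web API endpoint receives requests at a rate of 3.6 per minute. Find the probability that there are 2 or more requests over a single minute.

With mean μ = 3.6 per minute,
P(N ≥ 2) = 1 − P(N ≤ 1) = 1 − Σ_{j=0}^{1} e^(−μ) μ^j/j! ≈ 0.8743.

0.8743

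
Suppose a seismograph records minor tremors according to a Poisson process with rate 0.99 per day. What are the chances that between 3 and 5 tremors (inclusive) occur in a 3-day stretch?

Over the interval, μ = 0.99 × 3 = 2.97 (a 3-day stretch = 3 days).
P(3 ≤ N ≤ 5) = Σ_{j=3}^{5} e^(−2.97) · 2.97^j/j! ≈ 0.4891.

0.4891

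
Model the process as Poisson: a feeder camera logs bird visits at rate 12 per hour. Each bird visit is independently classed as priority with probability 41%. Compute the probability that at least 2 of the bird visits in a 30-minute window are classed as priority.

Thinning: the bird visits that are classed as priority themselves form a Poisson process with rate 0.41 × 12 = 4.92 per hour.
Over the interval, μ = 4.92 × 0.5 = 2.46 (a 30-minute window = 0.5 hours).
P(N ≥ 2) = 1 − P(N ≤ 1) ≈ 0.7044.

0.7044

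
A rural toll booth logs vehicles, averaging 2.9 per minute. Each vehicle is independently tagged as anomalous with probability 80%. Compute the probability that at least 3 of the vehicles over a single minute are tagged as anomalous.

0.4093

Thinning: the vehicles that are tagged as anomalous themselves form a Poisson process with rate 0.8 × 2.9 = 2.32 per minute.
So μ = 2.32.
P(N ≥ 3) = 1 − P(N ≤ 2) ≈ 0.4093.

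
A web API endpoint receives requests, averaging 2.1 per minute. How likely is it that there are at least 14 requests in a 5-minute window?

0.1747

Over the interval, μ = 2.1 × 5 = 10.5 (a 5-minute window = 5 minutes).
P(N ≥ 14) = 1 − P(N ≤ 13) = 1 − Σ_{j=0}^{13} e^(−μ) μ^j/j! ≈ 0.1747.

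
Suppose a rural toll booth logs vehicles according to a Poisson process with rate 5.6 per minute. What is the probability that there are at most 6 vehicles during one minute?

With mean μ = 5.6 per minute,
P(N ≤ 6) = Σ_{j=0}^{6} e^(−μ) μ^j/j! ≈ 0.6703.

0.6703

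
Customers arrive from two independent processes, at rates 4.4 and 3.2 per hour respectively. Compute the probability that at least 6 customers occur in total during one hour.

Independent Poisson processes superpose: combined rate λ = 4.4 + 3.2 = 7.6 per hour.
So μ = 7.6.
P(N ≥ 6) = 1 − P(N ≤ 5) ≈ 0.7693.

0.7693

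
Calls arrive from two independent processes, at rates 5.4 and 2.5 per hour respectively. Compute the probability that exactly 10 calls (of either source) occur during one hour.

0.0967

Independent Poisson processes superpose: combined rate λ = 5.4 + 2.5 = 7.9 per hour.
So μ = 7.9.
P(N = 10) = e^(−7.9) · 7.9^10/10! ≈ 0.0967.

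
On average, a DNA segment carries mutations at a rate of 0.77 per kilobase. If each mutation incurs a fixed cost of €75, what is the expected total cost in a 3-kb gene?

€173.25

E[N] = 0.77 × 3 = 2.31 (a 3-kb gene = 3 kilobases); E[cost] = 2.31 × €75 = €173.25.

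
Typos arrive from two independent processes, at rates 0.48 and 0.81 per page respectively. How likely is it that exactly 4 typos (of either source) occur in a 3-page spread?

0.1949

Independent Poisson processes superpose: combined rate λ = 0.48 + 0.81 = 1.29 per page.
Over the interval, μ = 1.29 × 3 = 3.87 (a 3-page spread = 3 pages).
P(N = 4) = e^(−3.87) · 3.87^4/4! ≈ 0.1949.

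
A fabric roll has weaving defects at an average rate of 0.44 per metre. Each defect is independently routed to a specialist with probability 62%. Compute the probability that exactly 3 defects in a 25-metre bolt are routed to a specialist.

Thinning: the defects that are routed to a specialist themselves form a Poisson process with rate 0.62 × 0.44 = 0.2728 per metre.
Over the interval, μ = 0.2728 × 25 = 6.82 (a 25-metre bolt = 25 metres).
P(N = 3) = e^(−6.82) · 6.82^3/3! ≈ 0.0577.

0.0577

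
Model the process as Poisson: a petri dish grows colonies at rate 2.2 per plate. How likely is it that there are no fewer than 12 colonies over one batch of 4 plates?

Over the interval, μ = 2.2 × 4 = 8.8 (a batch of 4 plates = 4 plates).
P(N ≥ 12) = 1 − P(N ≤ 11) = 1 − Σ_{j=0}^{11} e^(−μ) μ^j/j! ≈ 0.1780.

0.1780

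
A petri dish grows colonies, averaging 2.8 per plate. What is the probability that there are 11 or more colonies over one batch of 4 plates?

Over the interval, μ = 2.8 × 4 = 11.2 (a batch of 4 plates = 4 plates).
P(N ≥ 11) = 1 − P(N ≤ 10) = 1 − Σ_{j=0}^{10} e^(−μ) μ^j/j! ≈ 0.5638.

0.5638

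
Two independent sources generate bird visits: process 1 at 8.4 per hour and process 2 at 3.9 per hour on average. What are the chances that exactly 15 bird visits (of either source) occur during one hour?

Independent Poisson processes superpose: combined rate λ = 8.4 + 3.9 = 12.3 per hour.
So μ = 12.3.
P(N = 15) = e^(−12.3) · 12.3^15/15! ≈ 0.0777.

0.0777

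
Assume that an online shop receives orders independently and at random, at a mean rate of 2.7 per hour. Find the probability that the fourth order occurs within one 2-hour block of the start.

Over the interval, μ = 2.7 × 2 = 5.4 (a 2-hour block = 2 hours).
The fourth arrival falls in the interval iff at least 4 events occur there: P(S_4 ≤ t) = P(N ≥ 4) = 1 − P(N ≤ 3) ≈ 0.7867.

0.7867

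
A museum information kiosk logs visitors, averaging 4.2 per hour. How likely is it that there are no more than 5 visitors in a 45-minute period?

Over the interval, μ = 4.2 × 0.75 = 3.15 (a 45-minute period = 0.75 hours).
P(N ≤ 5) = Σ_{j=0}^{5} e^(−μ) μ^j/j! ≈ 0.9002.

0.9002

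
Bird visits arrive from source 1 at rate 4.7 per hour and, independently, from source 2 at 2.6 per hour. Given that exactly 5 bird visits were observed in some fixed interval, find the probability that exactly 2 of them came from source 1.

Given the total, each event is independently from source 1 with probability p = λ_1/(λ_1+λ_2) = 4.7/7.3 ≈ 0.6438.
So K ~ Binomial(5, 4.7/7.3): P(K = 2) = C(5,2) · (4.7/7.3)^2 · (2.6/7.3)^3 ≈ 0.1873.

0.1873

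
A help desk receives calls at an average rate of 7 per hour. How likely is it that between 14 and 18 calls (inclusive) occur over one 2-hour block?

0.4182

Over the interval, μ = 7 × 2 = 14 (a 2-hour block = 2 hours).
P(14 ≤ N ≤ 18) = Σ_{j=14}^{18} e^(−14) · 14^j/j! ≈ 0.4182.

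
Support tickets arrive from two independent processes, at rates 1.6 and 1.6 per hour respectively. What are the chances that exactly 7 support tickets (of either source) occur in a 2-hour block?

0.1450

Independent Poisson processes superpose: combined rate λ = 1.6 + 1.6 = 3.2 per hour.
Over the interval, μ = 3.2 × 2 = 6.4 (a 2-hour block = 2 hours).
P(N = 7) = e^(−6.4) · 6.4^7/7! ≈ 0.1450.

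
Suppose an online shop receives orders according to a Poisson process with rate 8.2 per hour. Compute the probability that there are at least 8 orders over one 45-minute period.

0.2769

Over the interval, μ = 8.2 × 0.75 = 6.15 (a 45-minute period = 0.75 hours).
P(N ≥ 8) = 1 − P(N ≤ 7) = 1 − Σ_{j=0}^{7} e^(−μ) μ^j/j! ≈ 0.2769.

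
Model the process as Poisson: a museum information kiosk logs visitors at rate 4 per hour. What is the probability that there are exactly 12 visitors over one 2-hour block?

Over the interval, μ = 4 × 2 = 8 (a 2-hour block = 2 hours).
P(N = 12) = e^(−μ) μ^12/12! = e^(−8) · 8^12/479001600 ≈ 0.0481.

0.0481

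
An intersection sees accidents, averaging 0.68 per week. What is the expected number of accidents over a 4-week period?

E[N] = λt = 0.68 × 4 = 2.72 (a 4-week period = 4 weeks).

2.72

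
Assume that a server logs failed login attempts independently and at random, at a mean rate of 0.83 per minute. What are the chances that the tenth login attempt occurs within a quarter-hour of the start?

0.7947

Over the interval, μ = 0.83 × 15 = 12.45 (a quarter-hour = 15 minutes).
The tenth arrival falls in the interval iff at least 10 events occur there: P(S_10 ≤ t) = P(N ≥ 10) = 1 − P(N ≤ 9) ≈ 0.7947.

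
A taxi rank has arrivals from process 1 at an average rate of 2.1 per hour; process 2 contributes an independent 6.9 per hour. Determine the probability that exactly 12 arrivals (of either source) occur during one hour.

0.0728

Independent Poisson processes superpose: combined rate λ = 2.1 + 6.9 = 9 per hour.
So μ = 9.
P(N = 12) = e^(−9) · 9^12/12! ≈ 0.0728.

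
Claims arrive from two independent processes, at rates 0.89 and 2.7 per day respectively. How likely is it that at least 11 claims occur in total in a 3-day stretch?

Independent Poisson processes superpose: combined rate λ = 0.89 + 2.7 = 3.59 per day.
Over the interval, μ = 3.59 × 3 = 10.77 (a 3-day stretch = 3 days).
P(N ≥ 11) = 1 − P(N ≤ 10) ≈ 0.5124.

0.5124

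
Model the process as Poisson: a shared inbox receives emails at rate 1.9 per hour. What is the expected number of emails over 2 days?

E[N] = λt = 1.9 × 48 = 91.2 (2 days = 48 hours).

91.2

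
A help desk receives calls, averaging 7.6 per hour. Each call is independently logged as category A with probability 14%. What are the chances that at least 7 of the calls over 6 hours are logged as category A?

Thinning: the calls that are logged as category A themselves form a Poisson process with rate 0.14 × 7.6 = 1.064 per hour.
Over the interval, μ = 1.064 × 6 = 6.384 (6 hours).
P(N ≥ 7) = 1 − P(N ≤ 6) ≈ 0.4551.

0.4551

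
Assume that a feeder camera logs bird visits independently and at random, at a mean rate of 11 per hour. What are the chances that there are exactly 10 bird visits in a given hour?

0.1194

With mean μ = 11 per hour,
P(N = 10) = e^(−μ) μ^10/10! = e^(−11) · 11^10/3628800 ≈ 0.1194.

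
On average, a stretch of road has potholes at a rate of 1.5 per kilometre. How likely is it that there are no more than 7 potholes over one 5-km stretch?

0.5246

Over the interval, μ = 1.5 × 5 = 7.5 (a 5-km stretch = 5 kilometres).
P(N ≤ 7) = Σ_{j=0}^{7} e^(−μ) μ^j/j! ≈ 0.5246.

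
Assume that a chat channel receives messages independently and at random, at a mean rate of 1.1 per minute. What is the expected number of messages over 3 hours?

E[N] = λt = 1.1 × 180 = 198 (3 hours = 180 minutes).

198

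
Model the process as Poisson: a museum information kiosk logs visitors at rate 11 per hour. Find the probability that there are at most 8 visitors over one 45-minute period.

Over the interval, μ = 11 × 0.75 = 8.25 (a 45-minute period = 0.75 hours).
P(N ≤ 8) = Σ_{j=0}^{8} e^(−μ) μ^j/j! ≈ 0.5577.

0.5577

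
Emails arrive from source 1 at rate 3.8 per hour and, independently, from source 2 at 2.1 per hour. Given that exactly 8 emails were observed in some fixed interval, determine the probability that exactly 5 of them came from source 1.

Given the total, each event is independently from source 1 with probability p = λ_1/(λ_1+λ_2) = 3.8/5.9 ≈ 0.6441.
So K ~ Binomial(8, 3.8/5.9): P(K = 5) = C(8,5) · (3.8/5.9)^5 · (2.1/5.9)^3 ≈ 0.2799.

0.2799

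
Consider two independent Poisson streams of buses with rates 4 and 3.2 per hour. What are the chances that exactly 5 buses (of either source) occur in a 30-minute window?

Independent Poisson processes superpose: combined rate λ = 4 + 3.2 = 7.2 per hour.
Over the interval, μ = 7.2 × 0.5 = 3.6 (a 30-minute window = 0.5 hours).
P(N = 5) = e^(−3.6) · 3.6^5/5! ≈ 0.1377.

0.1377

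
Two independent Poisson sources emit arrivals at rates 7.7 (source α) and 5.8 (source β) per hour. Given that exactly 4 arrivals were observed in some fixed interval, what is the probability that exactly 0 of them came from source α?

0.0341

Given the total, each event is independently from source α with probability p = λ_α/(λ_α+λ_β) = 7.7/13.5 ≈ 0.5704.
So K ~ Binomial(4, 7.7/13.5): P(K = 0) = C(4,0) · (7.7/13.5)^0 · (5.8/13.5)^4 ≈ 0.0341.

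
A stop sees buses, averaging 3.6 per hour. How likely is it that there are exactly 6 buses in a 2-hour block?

Over the interval, μ = 3.6 × 2 = 7.2 (a 2-hour block = 2 hours).
P(N = 6) = e^(−μ) μ^6/6! = e^(−7.2) · 7.2^6/720 ≈ 0.1445.

0.1445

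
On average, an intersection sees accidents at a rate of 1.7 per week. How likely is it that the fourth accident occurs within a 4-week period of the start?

Over the interval, μ = 1.7 × 4 = 6.8 (a 4-week period = 4 weeks).
The fourth arrival falls in the interval iff at least 4 events occur there: P(S_4 ≤ t) = P(N ≥ 4) = 1 − P(N ≤ 3) ≈ 0.9072.

0.9072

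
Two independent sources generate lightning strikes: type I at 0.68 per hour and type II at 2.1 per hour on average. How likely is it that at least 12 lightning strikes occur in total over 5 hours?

Independent Poisson processes superpose: combined rate λ = 0.68 + 2.1 = 2.78 per hour.
Over the interval, μ = 2.78 × 5 = 13.9 (5 hours).
P(N ≥ 12) = 1 − P(N ≤ 11) ≈ 0.7314.

0.7314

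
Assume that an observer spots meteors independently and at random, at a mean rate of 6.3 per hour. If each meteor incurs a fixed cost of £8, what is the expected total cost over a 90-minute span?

E[N] = 6.3 × 1.5 = 9.45 (a 90-minute span = 1.5 hours); E[cost] = 9.45 × £8 = £75.6.

£75.6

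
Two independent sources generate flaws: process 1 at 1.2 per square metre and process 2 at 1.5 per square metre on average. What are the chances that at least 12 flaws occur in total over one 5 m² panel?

Independent Poisson processes superpose: combined rate λ = 1.2 + 1.5 = 2.7 per square metre.
Over the interval, μ = 2.7 × 5 = 13.5 (a 5 m² panel = 5 square metres).
P(N ≥ 12) = 1 − P(N ≤ 11) ≈ 0.6955.

0.6955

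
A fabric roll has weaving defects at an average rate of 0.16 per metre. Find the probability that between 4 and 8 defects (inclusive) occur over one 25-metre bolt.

Over the interval, μ = 0.16 × 25 = 4 (a 25-metre bolt = 25 metres).
P(4 ≤ N ≤ 8) = Σ_{j=4}^{8} e^(−4) · 4^j/j! ≈ 0.5452.

0.5452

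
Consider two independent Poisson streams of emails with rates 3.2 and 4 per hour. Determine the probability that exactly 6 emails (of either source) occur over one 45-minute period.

Independent Poisson processes superpose: combined rate λ = 3.2 + 4 = 7.2 per hour.
Over the interval, μ = 7.2 × 0.75 = 5.4 (a 45-minute period = 0.75 hours).
P(N = 6) = e^(−5.4) · 5.4^6/6! ≈ 0.1555.

0.1555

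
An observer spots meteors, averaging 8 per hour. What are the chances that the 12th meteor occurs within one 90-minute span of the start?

Over the interval, μ = 8 × 1.5 = 12 (a 90-minute span = 1.5 hours).
The 12th arrival falls in the interval iff at least 12 events occur there: P(S_12 ≤ t) = P(N ≥ 12) = 1 − P(N ≤ 11) ≈ 0.5384.

0.5384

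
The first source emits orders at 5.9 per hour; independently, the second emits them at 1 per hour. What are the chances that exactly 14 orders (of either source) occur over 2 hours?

0.1058

Independent Poisson processes superpose: combined rate λ = 5.9 + 1 = 6.9 per hour.
Over the interval, μ = 6.9 × 2 = 13.8 (2 hours).
P(N = 14) = e^(−13.8) · 13.8^14/14! ≈ 0.1058.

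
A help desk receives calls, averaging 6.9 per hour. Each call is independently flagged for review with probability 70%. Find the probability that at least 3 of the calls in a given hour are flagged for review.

0.8603

Thinning: the calls that are flagged for review themselves form a Poisson process with rate 0.7 × 6.9 = 4.83 per hour.
So μ = 4.83.
P(N ≥ 3) = 1 − P(N ≤ 2) ≈ 0.8603.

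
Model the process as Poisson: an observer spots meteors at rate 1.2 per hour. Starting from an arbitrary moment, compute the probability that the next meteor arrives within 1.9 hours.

0.8977

Inter-arrival times are exponential with rate λ = 1.2 per hour.
P(T ≤ 1.9) = 1 − e^(−λt) = 1 − e^(−1.2 × 1.9) = 1 − e^(−2.28) ≈ 0.8977.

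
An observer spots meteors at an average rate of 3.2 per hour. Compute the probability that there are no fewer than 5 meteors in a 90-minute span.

0.5237

Over the interval, μ = 3.2 × 1.5 = 4.8 (a 90-minute span = 1.5 hours).
P(N ≥ 5) = 1 − P(N ≤ 4) = 1 − Σ_{j=0}^{4} e^(−μ) μ^j/j! ≈ 0.5237.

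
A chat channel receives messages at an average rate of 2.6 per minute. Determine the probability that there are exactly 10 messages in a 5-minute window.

0.0859

Over the interval, μ = 2.6 × 5 = 13 (a 5-minute window = 5 minutes).
P(N = 10) = e^(−μ) μ^10/10! = e^(−13) · 13^10/3628800 ≈ 0.0859.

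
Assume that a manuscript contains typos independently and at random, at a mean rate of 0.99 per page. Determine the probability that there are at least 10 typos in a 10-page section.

Over the interval, μ = 0.99 × 10 = 9.9 (a 10-page section = 10 pages).
P(N ≥ 10) = 1 − P(N ≤ 9) = 1 − Σ_{j=0}^{9} e^(−μ) μ^j/j! ≈ 0.5295.

0.5295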